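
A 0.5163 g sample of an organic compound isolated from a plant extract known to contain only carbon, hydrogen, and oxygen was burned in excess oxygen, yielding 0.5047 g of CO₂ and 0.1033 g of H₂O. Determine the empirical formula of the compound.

CHO2

mol C = 0.5047 g CO₂ ÷ 44.009 g/mol = 0.011468 mol
mol H = 2 × 0.1033 g H₂O ÷ 18.015 g/mol = 0.011468 mol
mass O = 0.5163 − (0.13774 + 0.011560) = 0.36700 g → mol O = 0.36700 ÷ 15.999 = 0.022939 mol
Divide by the smallest (0.011468 mol): C 1.000, H 1.000, O 2.000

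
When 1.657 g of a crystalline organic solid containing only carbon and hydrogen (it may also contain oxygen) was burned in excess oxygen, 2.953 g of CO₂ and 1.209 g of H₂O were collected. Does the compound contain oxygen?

yes

mol C = 2.953 g CO₂ ÷ 44.009 g/mol = 0.067100 mol
mol H = 2 × 1.209 g H₂O ÷ 18.015 g/mol = 0.13422 mol
C and H account for only 0.94123 g of the 1.657 g sample; the remaining 0.71577 g must be oxygen.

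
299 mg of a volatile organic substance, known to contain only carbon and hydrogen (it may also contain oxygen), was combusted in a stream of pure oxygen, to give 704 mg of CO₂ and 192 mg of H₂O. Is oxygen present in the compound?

yes

mol C = 0.704 g CO₂ ÷ 44.009 g/mol = 0.01600 mol
mol H = 2 × 0.192 g H₂O ÷ 18.015 g/mol = 0.02132 mol
C and H account for only 0.2136 g of the 0.299 g sample; the remaining 0.08538 g must be oxygen.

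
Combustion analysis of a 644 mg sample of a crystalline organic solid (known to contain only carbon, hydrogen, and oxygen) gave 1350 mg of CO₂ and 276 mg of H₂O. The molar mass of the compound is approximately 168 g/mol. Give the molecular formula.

mol C = 1.35 g CO₂ ÷ 44.009 g/mol = 0.03068 mol
mol H = 2 × 0.276 g H₂O ÷ 18.015 g/mol = 0.03064 mol
mass O = 0.644 − (0.3684 + 0.03089) = 0.2447 g → mol O = 0.2447 ÷ 15.999 = 0.01529 mol
Divide by the smallest (0.01529 mol): C 2.006, H 2.004, O 1.000
Empirical formula: C2H2O
Empirical-formula mass = 42.04 g/mol; 168 ÷ 42.04 ≈ 4, so the molecular formula is C8H8O4.

C8H8O4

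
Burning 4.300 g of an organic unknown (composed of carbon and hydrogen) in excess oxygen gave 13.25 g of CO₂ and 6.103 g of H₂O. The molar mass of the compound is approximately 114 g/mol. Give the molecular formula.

mol C = 13.25 g CO₂ ÷ 44.009 g/mol = 0.30107 mol
mol H = 2 × 6.103 g H₂O ÷ 18.015 g/mol = 0.67755 mol
Divide by the smallest (0.30107 mol): C 1.000, H 2.250
Multiplying each by 4 gives whole numbers: C 4.00, H 9.00
Empirical formula: C4H9
Empirical-formula mass = 57.12 g/mol; 114 ÷ 57.12 ≈ 2, so the molecular formula is C8H18.

C8H18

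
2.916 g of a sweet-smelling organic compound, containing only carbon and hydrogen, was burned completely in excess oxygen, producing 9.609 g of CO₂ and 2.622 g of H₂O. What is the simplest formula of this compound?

mol C = 9.609 g CO₂ ÷ 44.009 g/mol = 0.21834 mol
mol H = 2 × 2.622 g H₂O ÷ 18.015 g/mol = 0.29109 mol
Divide by the smallest (0.21834 mol): C 1.000, H 1.333
Multiplying each by 3 gives whole numbers: C 3.00, H 4.00

C3H4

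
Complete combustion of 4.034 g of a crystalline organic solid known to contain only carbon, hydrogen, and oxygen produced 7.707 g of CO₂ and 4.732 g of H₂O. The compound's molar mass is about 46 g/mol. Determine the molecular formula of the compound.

mol C = 7.707 g CO₂ ÷ 44.009 g/mol = 0.17512 mol
mol H = 2 × 4.732 g H₂O ÷ 18.015 g/mol = 0.52534 mol
mass O = 4.034 − (2.1034 + 0.52954) = 1.4011 g → mol O = 1.4011 ÷ 15.999 = 0.087571 mol
Divide by the smallest (0.087571 mol): C 2.000, H 5.999, O 1.000
Empirical formula: C2H6O
Empirical-formula mass = 46.07 g/mol; 46 ÷ 46.07 ≈ 1, so the molecular formula is C2H6O.

C2H6O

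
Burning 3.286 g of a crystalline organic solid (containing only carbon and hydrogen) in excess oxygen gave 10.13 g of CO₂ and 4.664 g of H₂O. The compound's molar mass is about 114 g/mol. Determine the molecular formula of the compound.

C8H18

mol C = 10.13 g CO₂ ÷ 44.009 g/mol = 0.23018 mol
mol H = 2 × 4.664 g H₂O ÷ 18.015 g/mol = 0.51779 mol
Divide by the smallest (0.23018 mol): C 1.000, H 2.250
Multiplying each by 4 gives whole numbers: C 4.00, H 9.00
Empirical formula: C4H9
Empirical-formula mass = 57.12 g/mol; 114 ÷ 57.12 ≈ 2, so the molecular formula is C8H18.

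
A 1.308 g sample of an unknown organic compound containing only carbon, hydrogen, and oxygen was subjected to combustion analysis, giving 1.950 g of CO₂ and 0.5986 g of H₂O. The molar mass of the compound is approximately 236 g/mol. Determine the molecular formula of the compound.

mol C = 1.950 g CO₂ ÷ 44.009 g/mol = 0.044309 mol
mol H = 2 × 0.5986 g H₂O ÷ 18.015 g/mol = 0.066456 mol
mass O = 1.308 − (0.53220 + 0.066987) = 0.70882 g → mol O = 0.70882 ÷ 15.999 = 0.044304 mol
Divide by the smallest (0.044304 mol): C 1.000, H 1.500, O 1.000
Multiplying each by 2 gives whole numbers: C 2.00, H 3.00, O 2.00
Empirical formula: C2H3O2
Empirical-formula mass = 59.04 g/mol; 236 ÷ 59.04 ≈ 4, so the molecular formula is C8H12O8.

C8H12O8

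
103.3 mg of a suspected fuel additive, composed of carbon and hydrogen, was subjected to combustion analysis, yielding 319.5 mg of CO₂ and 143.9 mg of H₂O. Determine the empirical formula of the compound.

C5H11

mol C = 0.3195 g CO₂ ÷ 44.009 g/mol = 0.0072599 mol
mol H = 2 × 0.1439 g H₂O ÷ 18.015 g/mol = 0.015976 mol
Divide by the smallest (0.0072599 mol): C 1.000, H 2.201
Multiplying each by 5 gives whole numbers: C 5.00, H 11.00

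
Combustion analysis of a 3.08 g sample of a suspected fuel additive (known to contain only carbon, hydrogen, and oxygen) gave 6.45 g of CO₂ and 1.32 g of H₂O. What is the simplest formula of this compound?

mol C = 6.45 g CO₂ ÷ 44.009 g/mol = 0.1466 mol
mol H = 2 × 1.32 g H₂O ÷ 18.015 g/mol = 0.1465 mol
mass O = 3.08 − (1.760 + 0.1477) = 1.172 g → mol O = 1.172 ÷ 15.999 = 0.07325 mol
Divide by the smallest (0.07325 mol): C 2.001, H 2.001, O 1.000

C2H2O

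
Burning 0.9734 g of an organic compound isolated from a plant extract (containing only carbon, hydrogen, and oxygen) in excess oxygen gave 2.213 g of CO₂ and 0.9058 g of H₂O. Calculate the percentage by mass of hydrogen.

10.41%

mol C = 2.213 g CO₂ ÷ 44.009 g/mol = 0.050285 mol
mol H = 2 × 0.9058 g H₂O ÷ 18.015 g/mol = 0.10056 mol
mass O = 0.9734 − (0.60398 + 0.10137) = 0.26806 g → mol O = 0.26806 ÷ 15.999 = 0.016755 mol
mass % H = 0.10137 g ÷ 0.9734 g × 100%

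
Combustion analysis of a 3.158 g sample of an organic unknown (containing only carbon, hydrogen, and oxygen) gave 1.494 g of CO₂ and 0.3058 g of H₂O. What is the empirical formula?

CHO5

mol C = 1.494 g CO₂ ÷ 44.009 g/mol = 0.033948 mol
mol H = 2 × 0.3058 g H₂O ÷ 18.015 g/mol = 0.033949 mol
mass O = 3.158 − (0.40774 + 0.034221) = 2.7160 g → mol O = 2.7160 ÷ 15.999 = 0.16976 mol
Divide by the smallest (0.033948 mol): C 1.000, H 1.000, O 5.001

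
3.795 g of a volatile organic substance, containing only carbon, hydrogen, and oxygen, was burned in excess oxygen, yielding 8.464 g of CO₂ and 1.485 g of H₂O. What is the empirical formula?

C7H6O3

mol C = 8.464 g CO₂ ÷ 44.009 g/mol = 0.19232 mol
mol H = 2 × 1.485 g H₂O ÷ 18.015 g/mol = 0.16486 mol
mass O = 3.795 − (2.3100 + 0.16618) = 1.3188 g → mol O = 1.3188 ÷ 15.999 = 0.082431 mol
Divide by the smallest (0.082431 mol): C 2.333, H 2.000, O 1.000
Multiplying each by 3 gives whole numbers: C 7.00, H 6.00, O 3.00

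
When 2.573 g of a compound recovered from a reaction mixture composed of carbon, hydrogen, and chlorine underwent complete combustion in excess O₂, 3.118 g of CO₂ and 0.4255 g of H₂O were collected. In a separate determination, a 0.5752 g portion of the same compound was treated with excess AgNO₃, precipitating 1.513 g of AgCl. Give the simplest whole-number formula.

C3H2Cl2

mol C = 3.118 g CO₂ ÷ 44.009 g/mol = 0.070849 mol
mol H = 2 × 0.4255 g H₂O ÷ 18.015 g/mol = 0.047238 mol
From the AgCl data: mol Cl per gram of compound = (1.513 ÷ 143.318) ÷ 0.5752 = 0.018354 mol/g, so in the 2.573 g combustion sample mol Cl = 0.047224 mol
Divide by the smallest (0.047224 mol): C 1.500, H 1.000, Cl 1.000
Multiplying each by 2 gives whole numbers: C 3.00, H 2.00, Cl 2.00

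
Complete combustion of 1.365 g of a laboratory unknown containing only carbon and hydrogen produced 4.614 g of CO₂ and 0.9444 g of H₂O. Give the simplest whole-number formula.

mol C = 4.614 g CO₂ ÷ 44.009 g/mol = 0.10484 mol
mol H = 2 × 0.9444 g H₂O ÷ 18.015 g/mol = 0.10485 mol
Divide by the smallest (0.10484 mol): C 1.000, H 1.000

CH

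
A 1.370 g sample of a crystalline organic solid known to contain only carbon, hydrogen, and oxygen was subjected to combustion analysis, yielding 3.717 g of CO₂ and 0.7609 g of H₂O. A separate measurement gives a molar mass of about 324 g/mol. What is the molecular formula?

mol C = 3.717 g CO₂ ÷ 44.009 g/mol = 0.084460 mol
mol H = 2 × 0.7609 g H₂O ÷ 18.015 g/mol = 0.084474 mol
mass O = 1.370 − (1.0144 + 0.085150) = 0.27040 g → mol O = 0.27040 ÷ 15.999 = 0.016901 mol
Divide by the smallest (0.016901 mol): C 4.997, H 4.998, O 1.000
Empirical formula: C5H5O
Empirical-formula mass = 81.09 g/mol; 324 ÷ 81.09 ≈ 4, so the molecular formula is C20H20O4.

C20H20O4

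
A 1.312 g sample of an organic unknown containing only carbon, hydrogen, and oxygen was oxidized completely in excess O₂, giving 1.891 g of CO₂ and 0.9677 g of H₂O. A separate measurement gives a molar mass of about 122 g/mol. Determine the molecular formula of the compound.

mol C = 1.891 g CO₂ ÷ 44.009 g/mol = 0.042968 mol
mol H = 2 × 0.9677 g H₂O ÷ 18.015 g/mol = 0.10743 mol
mass O = 1.312 − (0.51609 + 0.10829) = 0.68761 g → mol O = 0.68761 ÷ 15.999 = 0.042979 mol
Divide by the smallest (0.042968 mol): C 1.000, H 2.500, O 1.000
Multiplying each by 2 gives whole numbers: C 2.00, H 5.00, O 2.00
Empirical formula: C2H5O2
Empirical-formula mass = 61.06 g/mol; 122 ÷ 61.06 ≈ 2, so the molecular formula is C4H10O4.

C4H10O4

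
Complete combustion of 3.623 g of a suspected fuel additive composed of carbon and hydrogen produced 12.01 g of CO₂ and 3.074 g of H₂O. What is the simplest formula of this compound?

mol C = 12.01 g CO₂ ÷ 44.009 g/mol = 0.27290 mol
mol H = 2 × 3.074 g H₂O ÷ 18.015 g/mol = 0.34127 mol
Divide by the smallest (0.27290 mol): C 1.000, H 1.251
Multiplying each by 4 gives whole numbers: C 4.00, H 5.00

C4H5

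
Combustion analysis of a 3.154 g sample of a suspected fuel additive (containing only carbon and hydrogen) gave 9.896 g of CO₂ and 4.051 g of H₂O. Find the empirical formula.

mol C = 9.896 g CO₂ ÷ 44.009 g/mol = 0.22486 mol
mol H = 2 × 4.051 g H₂O ÷ 18.015 g/mol = 0.44974 mol
Divide by the smallest (0.22486 mol): C 1.000, H 2.000

CH2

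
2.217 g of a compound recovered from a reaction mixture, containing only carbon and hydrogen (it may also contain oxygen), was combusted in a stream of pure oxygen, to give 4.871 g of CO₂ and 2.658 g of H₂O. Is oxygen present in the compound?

mol C = 4.871 g CO₂ ÷ 44.009 g/mol = 0.11068 mol
mol H = 2 × 2.658 g H₂O ÷ 18.015 g/mol = 0.29509 mol
C and H account for only 1.6268 g of the 2.217 g sample; the remaining 0.59015 g must be oxygen.

yes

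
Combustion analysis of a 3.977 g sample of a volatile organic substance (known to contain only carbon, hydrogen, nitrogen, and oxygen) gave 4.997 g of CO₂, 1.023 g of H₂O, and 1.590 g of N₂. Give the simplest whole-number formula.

C2H2N2O

mol C = 4.997 g CO₂ ÷ 44.009 g/mol = 0.11354 mol
mol H = 2 × 1.023 g H₂O ÷ 18.015 g/mol = 0.11357 mol
mol N = 2 × 1.590 g N₂ ÷ 28.014 g/mol = 0.11351 mol
mass O = 3.977 − (1.3638 + 0.11448 + 1.5900) = 0.90873 g → mol O = 0.90873 ÷ 15.999 = 0.056799 mol
Divide by the smallest (0.056799 mol): C 1.999, H 2.000, N 1.999, O 1.000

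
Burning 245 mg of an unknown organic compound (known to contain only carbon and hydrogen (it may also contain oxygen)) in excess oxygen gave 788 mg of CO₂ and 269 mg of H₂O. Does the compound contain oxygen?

no

mol C = 0.788 g CO₂ ÷ 44.009 g/mol = 0.01791 mol
mol H = 2 × 0.269 g H₂O ÷ 18.015 g/mol = 0.02986 mol
C and H together account for 0.2452 g — essentially the entire 0.245 g sample — so the compound contains no oxygen.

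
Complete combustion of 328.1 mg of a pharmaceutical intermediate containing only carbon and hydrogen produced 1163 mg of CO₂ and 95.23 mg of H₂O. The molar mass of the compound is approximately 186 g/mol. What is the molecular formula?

C15H6

mol C = 1.163 g CO₂ ÷ 44.009 g/mol = 0.026426 mol
mol H = 2 × 0.09523 g H₂O ÷ 18.015 g/mol = 0.010572 mol
Divide by the smallest (0.010572 mol): C 2.500, H 1.000
Multiplying each by 2 gives whole numbers: C 5.00, H 2.00
Empirical formula: C5H2
Empirical-formula mass = 62.07 g/mol; 186 ÷ 62.07 ≈ 3, so the molecular formula is C15H6.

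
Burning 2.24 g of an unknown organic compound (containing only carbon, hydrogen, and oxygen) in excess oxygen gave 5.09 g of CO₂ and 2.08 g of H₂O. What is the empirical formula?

mol C = 5.09 g CO₂ ÷ 44.009 g/mol = 0.1157 mol
mol H = 2 × 2.08 g H₂O ÷ 18.015 g/mol = 0.2309 mol
mass O = 2.24 − (1.389 + 0.2328) = 0.6181 g → mol O = 0.6181 ÷ 15.999 = 0.03863 mol
Divide by the smallest (0.03863 mol): C 2.994, H 5.977, O 1.000

C3H6O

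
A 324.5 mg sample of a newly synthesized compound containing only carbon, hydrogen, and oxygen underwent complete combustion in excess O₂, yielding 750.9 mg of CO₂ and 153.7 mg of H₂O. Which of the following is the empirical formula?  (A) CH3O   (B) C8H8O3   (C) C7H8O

(B) C8H8O3

mol C = 0.7509 g CO₂ ÷ 44.009 g/mol = 0.017062 mol
mol H = 2 × 0.1537 g H₂O ÷ 18.015 g/mol = 0.017064 mol
mass O = 0.3245 − (0.20494 + 0.017200) = 0.10236 g → mol O = 0.10236 ÷ 15.999 = 0.0063981 mol
Divide by the smallest (0.0063981 mol): C 2.667, H 2.667, O 1.000
Multiplying each by 3 gives whole numbers: C 8.00, H 8.00, O 3.00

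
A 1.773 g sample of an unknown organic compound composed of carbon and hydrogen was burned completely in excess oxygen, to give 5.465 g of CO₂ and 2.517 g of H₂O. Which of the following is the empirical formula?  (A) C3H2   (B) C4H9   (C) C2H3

(B) C4H9

mol C = 5.465 g CO₂ ÷ 44.009 g/mol = 0.12418 mol
mol H = 2 × 2.517 g H₂O ÷ 18.015 g/mol = 0.27943 mol
Divide by the smallest (0.12418 mol): C 1.000, H 2.250
Multiplying each by 4 gives whole numbers: C 4.00, H 9.00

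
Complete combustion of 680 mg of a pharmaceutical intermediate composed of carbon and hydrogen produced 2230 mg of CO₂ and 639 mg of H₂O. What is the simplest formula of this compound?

mol C = 2.23 g CO₂ ÷ 44.009 g/mol = 0.05067 mol
mol H = 2 × 0.639 g H₂O ÷ 18.015 g/mol = 0.07094 mol
Divide by the smallest (0.05067 mol): C 1.000, H 1.400
Multiplying each by 5 gives whole numbers: C 5.00, H 7.00

C5H7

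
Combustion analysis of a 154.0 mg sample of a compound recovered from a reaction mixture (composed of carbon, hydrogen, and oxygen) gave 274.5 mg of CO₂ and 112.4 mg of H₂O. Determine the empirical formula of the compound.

C3H6O2

mol C = 0.2745 g CO₂ ÷ 44.009 g/mol = 0.0062374 mol
mol H = 2 × 0.1124 g H₂O ÷ 18.015 g/mol = 0.012478 mol
mass O = 0.1540 − (0.074917 + 0.012578) = 0.066505 g → mol O = 0.066505 ÷ 15.999 = 0.0041568 mol
Divide by the smallest (0.0041568 mol): C 1.501, H 3.002, O 1.000
Multiplying each by 2 gives whole numbers: C 3.00, H 6.00, O 2.00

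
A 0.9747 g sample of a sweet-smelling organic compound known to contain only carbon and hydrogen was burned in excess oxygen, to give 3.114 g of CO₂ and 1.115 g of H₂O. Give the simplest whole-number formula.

C4H7

mol C = 3.114 g CO₂ ÷ 44.009 g/mol = 0.070758 mol
mol H = 2 × 1.115 g H₂O ÷ 18.015 g/mol = 0.12379 mol
Divide by the smallest (0.070758 mol): C 1.000, H 1.749
Multiplying each by 4 gives whole numbers: C 4.00, H 7.00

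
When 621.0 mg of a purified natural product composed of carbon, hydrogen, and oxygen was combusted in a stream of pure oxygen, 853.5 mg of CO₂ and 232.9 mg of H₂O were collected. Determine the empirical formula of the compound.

C6H8O7

mol C = 0.8535 g CO₂ ÷ 44.009 g/mol = 0.019394 mol
mol H = 2 × 0.2329 g H₂O ÷ 18.015 g/mol = 0.025856 mol
mass O = 0.6210 − (0.23294 + 0.026063) = 0.36200 g → mol O = 0.36200 ÷ 15.999 = 0.022626 mol
Divide by the smallest (0.019394 mol): C 1.000, H 1.333, O 1.167
Multiplying each by 6 gives whole numbers: C 6.00, H 8.00, O 7.00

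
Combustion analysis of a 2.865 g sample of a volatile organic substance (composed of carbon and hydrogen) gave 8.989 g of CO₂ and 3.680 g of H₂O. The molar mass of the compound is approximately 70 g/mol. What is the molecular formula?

C5H10

mol C = 8.989 g CO₂ ÷ 44.009 g/mol = 0.20425 mol
mol H = 2 × 3.680 g H₂O ÷ 18.015 g/mol = 0.40855 mol
Divide by the smallest (0.20425 mol): C 1.000, H 2.000
Empirical formula: CH2
Empirical-formula mass = 14.03 g/mol; 70 ÷ 14.03 ≈ 5, so the molecular formula is C5H10.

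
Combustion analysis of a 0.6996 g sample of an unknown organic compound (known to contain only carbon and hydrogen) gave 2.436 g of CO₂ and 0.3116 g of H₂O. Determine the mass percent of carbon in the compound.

95.03%

mol C = 2.436 g CO₂ ÷ 44.009 g/mol = 0.055352 mol
mol H = 2 × 0.3116 g H₂O ÷ 18.015 g/mol = 0.034593 mol
mass % C = 0.66484 g ÷ 0.6996 g × 100%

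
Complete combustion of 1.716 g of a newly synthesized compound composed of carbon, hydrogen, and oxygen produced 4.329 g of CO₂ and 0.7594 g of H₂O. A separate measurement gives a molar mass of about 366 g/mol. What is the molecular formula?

mol C = 4.329 g CO₂ ÷ 44.009 g/mol = 0.098366 mol
mol H = 2 × 0.7594 g H₂O ÷ 18.015 g/mol = 0.084308 mol
mass O = 1.716 − (1.1815 + 0.084982) = 0.44954 g → mol O = 0.44954 ÷ 15.999 = 0.028098 mol
Divide by the smallest (0.028098 mol): C 3.501, H 3.000, O 1.000
Multiplying each by 2 gives whole numbers: C 7.00, H 6.00, O 2.00
Empirical formula: C7H6O2
Empirical-formula mass = 122.12 g/mol; 366 ÷ 122.12 ≈ 3, so the molecular formula is C21H18O6.

C21H18O6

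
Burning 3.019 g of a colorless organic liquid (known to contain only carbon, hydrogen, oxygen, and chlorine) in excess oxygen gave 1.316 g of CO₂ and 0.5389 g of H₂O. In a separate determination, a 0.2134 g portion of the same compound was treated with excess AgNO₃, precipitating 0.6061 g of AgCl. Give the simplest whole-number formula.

CH2Cl2O

mol C = 1.316 g CO₂ ÷ 44.009 g/mol = 0.029903 mol
mol H = 2 × 0.5389 g H₂O ÷ 18.015 g/mol = 0.059828 mol
From the AgCl data: mol Cl per gram of compound = (0.6061 ÷ 143.318) ÷ 0.2134 = 0.019818 mol/g, so in the 3.019 g combustion sample mol Cl = 0.059829 mol
mass O = 3.019 − (0.35916 + 0.060307 + 2.1209) = 0.47859 g → mol O = 0.47859 ÷ 15.999 = 0.029914 mol
Divide by the smallest (0.029903 mol): C 1.000, H 2.001, Cl 2.001, O 1.000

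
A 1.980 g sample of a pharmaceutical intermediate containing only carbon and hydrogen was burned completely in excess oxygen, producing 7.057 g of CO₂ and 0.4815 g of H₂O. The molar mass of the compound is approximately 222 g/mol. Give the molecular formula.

mol C = 7.057 g CO₂ ÷ 44.009 g/mol = 0.16035 mol
mol H = 2 × 0.4815 g H₂O ÷ 18.015 g/mol = 0.053455 mol
Divide by the smallest (0.053455 mol): C 3.000, H 1.000
Empirical formula: C3H
Empirical-formula mass = 37.04 g/mol; 222 ÷ 37.04 ≈ 6, so the molecular formula is C18H6.

C18H6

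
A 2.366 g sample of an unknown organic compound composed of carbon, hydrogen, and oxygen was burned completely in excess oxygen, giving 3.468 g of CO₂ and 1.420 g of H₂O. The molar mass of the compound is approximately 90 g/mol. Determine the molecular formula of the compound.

C3H6O3

mol C = 3.468 g CO₂ ÷ 44.009 g/mol = 0.078802 mol
mol H = 2 × 1.420 g H₂O ÷ 18.015 g/mol = 0.15765 mol
mass O = 2.366 − (0.94649 + 0.15891) = 1.2606 g → mol O = 1.2606 ÷ 15.999 = 0.078792 mol
Divide by the smallest (0.078792 mol): C 1.000, H 2.001, O 1.000
Empirical formula: CH2O
Empirical-formula mass = 30.03 g/mol; 90 ÷ 30.03 ≈ 3, so the molecular formula is C3H6O3.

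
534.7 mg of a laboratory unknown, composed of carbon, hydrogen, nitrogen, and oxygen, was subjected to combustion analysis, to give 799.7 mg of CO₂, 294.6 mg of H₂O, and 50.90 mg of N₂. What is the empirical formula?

C5H9NO4

mol C = 0.7997 g CO₂ ÷ 44.009 g/mol = 0.018171 mol
mol H = 2 × 0.2946 g H₂O ÷ 18.015 g/mol = 0.032706 mol
mol N = 2 × 0.05090 g N₂ ÷ 28.014 g/mol = 0.0036339 mol
mass O = 0.5347 − (0.21826 + 0.032968 + 0.050900) = 0.23258 g → mol O = 0.23258 ÷ 15.999 = 0.014537 mol
Divide by the smallest (0.0036339 mol): C 5.000, H 9.000, N 1.000, O 4.000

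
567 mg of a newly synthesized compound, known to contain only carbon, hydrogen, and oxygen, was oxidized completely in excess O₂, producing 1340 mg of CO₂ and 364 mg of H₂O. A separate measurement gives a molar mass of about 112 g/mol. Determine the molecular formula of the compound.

C6H8O2

mol C = 1.34 g CO₂ ÷ 44.009 g/mol = 0.03045 mol
mol H = 2 × 0.364 g H₂O ÷ 18.015 g/mol = 0.04041 mol
mass O = 0.567 − (0.3657 + 0.04073) = 0.1606 g → mol O = 0.1606 ÷ 15.999 = 0.01004 mol
Divide by the smallest (0.01004 mol): C 3.034, H 4.027, O 1.000
Empirical formula: C3H4O
Empirical-formula mass = 56.06 g/mol; 112 ÷ 56.06 ≈ 2, so the molecular formula is C6H8O2.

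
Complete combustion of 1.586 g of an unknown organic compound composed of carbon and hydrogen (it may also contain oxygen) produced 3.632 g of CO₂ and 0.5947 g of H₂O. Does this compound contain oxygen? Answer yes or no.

mol C = 3.632 g CO₂ ÷ 44.009 g/mol = 0.082529 mol
mol H = 2 × 0.5947 g H₂O ÷ 18.015 g/mol = 0.066023 mol
C and H account for only 1.0578 g of the 1.586 g sample; the remaining 0.52820 g must be oxygen.

yes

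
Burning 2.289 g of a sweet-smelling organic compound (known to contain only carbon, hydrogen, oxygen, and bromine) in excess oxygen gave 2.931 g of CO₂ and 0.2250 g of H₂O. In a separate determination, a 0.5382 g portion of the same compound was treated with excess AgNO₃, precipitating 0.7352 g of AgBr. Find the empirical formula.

mol C = 2.931 g CO₂ ÷ 44.009 g/mol = 0.066600 mol
mol H = 2 × 0.2250 g H₂O ÷ 18.015 g/mol = 0.024979 mol
From the AgBr data: mol Br per gram of compound = (0.7352 ÷ 187.772) ÷ 0.5382 = 0.0072750 mol/g, so in the 2.289 g combustion sample mol Br = 0.016652 mol
mass O = 2.289 − (0.79993 + 0.025179 + 1.3306) = 0.13330 g → mol O = 0.13330 ÷ 15.999 = 0.0083315 mol
Divide by the smallest (0.0083315 mol): C 7.994, H 2.998, Br 1.999, O 1.000

C8H3Br2O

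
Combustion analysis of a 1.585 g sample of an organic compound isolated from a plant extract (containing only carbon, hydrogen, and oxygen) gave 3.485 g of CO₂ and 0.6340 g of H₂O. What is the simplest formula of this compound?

mol C = 3.485 g CO₂ ÷ 44.009 g/mol = 0.079188 mol
mol H = 2 × 0.6340 g H₂O ÷ 18.015 g/mol = 0.070386 mol
mass O = 1.585 − (0.95113 + 0.070949) = 0.56292 g → mol O = 0.56292 ÷ 15.999 = 0.035185 mol
Divide by the smallest (0.035185 mol): C 2.251, H 2.000, O 1.000
Multiplying each by 4 gives whole numbers: C 9.00, H 8.00, O 4.00

C9H8O4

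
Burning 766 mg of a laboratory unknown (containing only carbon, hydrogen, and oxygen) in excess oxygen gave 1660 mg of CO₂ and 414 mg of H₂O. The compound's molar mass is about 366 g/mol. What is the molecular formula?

C18H22O8

mol C = 1.66 g CO₂ ÷ 44.009 g/mol = 0.03772 mol
mol H = 2 × 0.414 g H₂O ÷ 18.015 g/mol = 0.04596 mol
mass O = 0.766 − (0.4530 + 0.04633) = 0.2666 g → mol O = 0.2666 ÷ 15.999 = 0.01666 mol
Divide by the smallest (0.01666 mol): C 2.263, H 2.758, O 1.000
Multiplying each by 4 gives whole numbers: C 9.05, H 11.03, O 4.00
Empirical formula: C9H11O4
Empirical-formula mass = 183.18 g/mol; 366 ÷ 183.18 ≈ 2, so the molecular formula is C18H22O8.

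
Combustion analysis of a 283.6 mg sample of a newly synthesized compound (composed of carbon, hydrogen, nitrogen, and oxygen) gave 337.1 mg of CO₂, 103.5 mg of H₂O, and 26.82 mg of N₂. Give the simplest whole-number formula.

C4H6NO5

mol C = 0.3371 g CO₂ ÷ 44.009 g/mol = 0.0076598 mol
mol H = 2 × 0.1035 g H₂O ÷ 18.015 g/mol = 0.011490 mol
mol N = 2 × 0.02682 g N₂ ÷ 28.014 g/mol = 0.0019148 mol
mass O = 0.2836 − (0.092002 + 0.011582 + 0.026820) = 0.15320 g → mol O = 0.15320 ÷ 15.999 = 0.0095753 mol
Divide by the smallest (0.0019148 mol): C 4.000, H 6.001, N 1.000, O 5.001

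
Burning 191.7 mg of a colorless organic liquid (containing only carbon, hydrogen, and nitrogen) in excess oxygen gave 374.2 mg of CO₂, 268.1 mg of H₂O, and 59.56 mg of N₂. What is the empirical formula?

C2H7N

mol C = 0.3742 g CO₂ ÷ 44.009 g/mol = 0.0085028 mol
mol H = 2 × 0.2681 g H₂O ÷ 18.015 g/mol = 0.029764 mol
mol N = 2 × 0.05956 g N₂ ÷ 28.014 g/mol = 0.0042522 mol
Divide by the smallest (0.0042522 mol): C 2.000, H 7.000, N 1.000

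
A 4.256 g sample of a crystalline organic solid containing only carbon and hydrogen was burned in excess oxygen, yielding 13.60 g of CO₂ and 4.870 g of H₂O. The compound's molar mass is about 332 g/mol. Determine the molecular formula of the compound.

mol C = 13.60 g CO₂ ÷ 44.009 g/mol = 0.30903 mol
mol H = 2 × 4.870 g H₂O ÷ 18.015 g/mol = 0.54066 mol
Divide by the smallest (0.30903 mol): C 1.000, H 1.750
Multiplying each by 4 gives whole numbers: C 4.00, H 7.00
Empirical formula: C4H7
Empirical-formula mass = 55.10 g/mol; 332 ÷ 55.10 ≈ 6, so the molecular formula is C24H42.

C24H42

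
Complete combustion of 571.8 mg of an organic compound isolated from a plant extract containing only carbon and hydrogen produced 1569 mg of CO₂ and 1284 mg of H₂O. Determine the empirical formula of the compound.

CH4

mol C = 1.569 g CO₂ ÷ 44.009 g/mol = 0.035652 mol
mol H = 2 × 1.284 g H₂O ÷ 18.015 g/mol = 0.14255 mol
Divide by the smallest (0.035652 mol): C 1.000, H 3.998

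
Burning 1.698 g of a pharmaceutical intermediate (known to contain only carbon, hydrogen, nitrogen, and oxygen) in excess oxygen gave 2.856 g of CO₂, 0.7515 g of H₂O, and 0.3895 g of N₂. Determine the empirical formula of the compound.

mol C = 2.856 g CO₂ ÷ 44.009 g/mol = 0.064896 mol
mol H = 2 × 0.7515 g H₂O ÷ 18.015 g/mol = 0.083430 mol
mol N = 2 × 0.3895 g N₂ ÷ 28.014 g/mol = 0.027808 mol
mass O = 1.698 − (0.77946 + 0.084098 + 0.38950) = 0.44494 g → mol O = 0.44494 ÷ 15.999 = 0.027810 mol
Divide by the smallest (0.027808 mol): C 2.334, H 3.000, N 1.000, O 1.000
Multiplying each by 3 gives whole numbers: C 7.00, H 9.00, N 3.00, O 3.00

C7H9N3O3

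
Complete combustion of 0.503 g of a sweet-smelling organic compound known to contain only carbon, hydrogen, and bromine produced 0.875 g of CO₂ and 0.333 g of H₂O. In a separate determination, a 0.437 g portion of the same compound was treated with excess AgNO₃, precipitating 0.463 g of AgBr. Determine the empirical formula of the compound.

mol C = 0.875 g CO₂ ÷ 44.009 g/mol = 0.01988 mol
mol H = 2 × 0.333 g H₂O ÷ 18.015 g/mol = 0.03697 mol
From the AgBr data: mol Br per gram of compound = (0.463 ÷ 187.772) ÷ 0.437 = 0.005642 mol/g, so in the 0.503 g combustion sample mol Br = 0.002838 mol
Divide by the smallest (0.002838 mol): C 7.005, H 13.026, Br 1.000

C7H13Br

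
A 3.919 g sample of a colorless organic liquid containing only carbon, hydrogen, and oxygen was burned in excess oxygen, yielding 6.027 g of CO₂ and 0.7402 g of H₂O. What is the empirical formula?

mol C = 6.027 g CO₂ ÷ 44.009 g/mol = 0.13695 mol
mol H = 2 × 0.7402 g H₂O ÷ 18.015 g/mol = 0.082176 mol
mass O = 3.919 − (1.6449 + 0.082833) = 2.1913 g → mol O = 2.1913 ÷ 15.999 = 0.13696 mol
Divide by the smallest (0.082176 mol): C 1.667, H 1.000, O 1.667
Multiplying each by 3 gives whole numbers: C 5.00, H 3.00, O 5.00

C5H3O5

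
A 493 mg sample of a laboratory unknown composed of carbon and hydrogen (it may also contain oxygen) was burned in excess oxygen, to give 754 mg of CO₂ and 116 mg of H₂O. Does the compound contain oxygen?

yes

mol C = 0.754 g CO₂ ÷ 44.009 g/mol = 0.01713 mol
mol H = 2 × 0.116 g H₂O ÷ 18.015 g/mol = 0.01288 mol
C and H account for only 0.2188 g of the 0.493 g sample; the remaining 0.2742 g must be oxygen.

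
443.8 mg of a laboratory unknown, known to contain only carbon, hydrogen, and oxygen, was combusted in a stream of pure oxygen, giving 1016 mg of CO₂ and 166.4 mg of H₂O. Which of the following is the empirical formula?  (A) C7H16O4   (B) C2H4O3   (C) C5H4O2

mol C = 1.016 g CO₂ ÷ 44.009 g/mol = 0.023086 mol
mol H = 2 × 0.1664 g H₂O ÷ 18.015 g/mol = 0.018473 mol
mass O = 0.4438 − (0.27729 + 0.018621) = 0.14789 g → mol O = 0.14789 ÷ 15.999 = 0.0092437 mol
Divide by the smallest (0.0092437 mol): C 2.497, H 1.998, O 1.000
Multiplying each by 2 gives whole numbers: C 4.99, H 4.00, O 2.00

(C) C5H4O2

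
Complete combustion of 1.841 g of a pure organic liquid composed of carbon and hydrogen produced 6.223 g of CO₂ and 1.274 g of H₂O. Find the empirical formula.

mol C = 6.223 g CO₂ ÷ 44.009 g/mol = 0.14140 mol
mol H = 2 × 1.274 g H₂O ÷ 18.015 g/mol = 0.14144 mol
Divide by the smallest (0.14140 mol): C 1.000, H 1.000

CH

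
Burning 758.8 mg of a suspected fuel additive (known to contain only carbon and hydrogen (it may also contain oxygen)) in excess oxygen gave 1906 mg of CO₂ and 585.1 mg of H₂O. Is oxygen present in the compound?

mol C = 1.906 g CO₂ ÷ 44.009 g/mol = 0.043309 mol
mol H = 2 × 0.5851 g H₂O ÷ 18.015 g/mol = 0.064957 mol
C and H account for only 0.58566 g of the 0.7588 g sample; the remaining 0.17314 g must be oxygen.

yes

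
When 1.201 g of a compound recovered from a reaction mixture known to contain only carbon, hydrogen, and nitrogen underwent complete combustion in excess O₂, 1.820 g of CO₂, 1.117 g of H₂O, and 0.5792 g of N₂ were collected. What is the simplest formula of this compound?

mol C = 1.820 g CO₂ ÷ 44.009 g/mol = 0.041355 mol
mol H = 2 × 1.117 g H₂O ÷ 18.015 g/mol = 0.12401 mol
mol N = 2 × 0.5792 g N₂ ÷ 28.014 g/mol = 0.041351 mol
Divide by the smallest (0.041351 mol): C 1.000, H 2.999, N 1.000

CH3N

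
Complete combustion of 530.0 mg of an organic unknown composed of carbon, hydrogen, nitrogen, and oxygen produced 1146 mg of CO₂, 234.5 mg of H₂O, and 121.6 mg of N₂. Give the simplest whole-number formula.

mol C = 1.146 g CO₂ ÷ 44.009 g/mol = 0.026040 mol
mol H = 2 × 0.2345 g H₂O ÷ 18.015 g/mol = 0.026034 mol
mol N = 2 × 0.1216 g N₂ ÷ 28.014 g/mol = 0.0086814 mol
mass O = 0.5300 − (0.31277 + 0.026242 + 0.12160) = 0.069390 g → mol O = 0.069390 ÷ 15.999 = 0.0043371 mol
Divide by the smallest (0.0043371 mol): C 6.004, H 6.003, N 2.002, O 1.000

C6H6N2O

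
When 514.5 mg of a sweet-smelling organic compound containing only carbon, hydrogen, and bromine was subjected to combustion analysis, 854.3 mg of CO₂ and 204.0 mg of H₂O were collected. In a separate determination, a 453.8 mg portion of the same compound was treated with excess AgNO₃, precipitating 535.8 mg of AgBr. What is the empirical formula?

C6H7Br

mol C = 0.8543 g CO₂ ÷ 44.009 g/mol = 0.019412 mol
mol H = 2 × 0.2040 g H₂O ÷ 18.015 g/mol = 0.022648 mol
From the AgBr data: mol Br per gram of compound = (0.5358 ÷ 187.772) ÷ 0.4538 = 0.0062879 mol/g, so in the 0.5145 g combustion sample mol Br = 0.0032351 mol
Divide by the smallest (0.0032351 mol): C 6.000, H 7.001, Br 1.000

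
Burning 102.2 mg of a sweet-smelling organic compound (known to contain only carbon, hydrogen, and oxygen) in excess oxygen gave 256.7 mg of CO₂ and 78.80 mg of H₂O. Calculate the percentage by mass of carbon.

68.55%

mol C = 0.2567 g CO₂ ÷ 44.009 g/mol = 0.0058329 mol
mol H = 2 × 0.07880 g H₂O ÷ 18.015 g/mol = 0.0087483 mol
mass O = 0.1022 − (0.070059 + 0.0088183) = 0.023323 g → mol O = 0.023323 ÷ 15.999 = 0.0014578 mol
mass % C = 0.070059 g ÷ 0.1022 g × 100%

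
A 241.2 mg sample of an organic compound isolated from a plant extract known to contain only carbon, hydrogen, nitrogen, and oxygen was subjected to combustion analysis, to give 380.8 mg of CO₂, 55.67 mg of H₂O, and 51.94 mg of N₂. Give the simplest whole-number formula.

mol C = 0.3808 g CO₂ ÷ 44.009 g/mol = 0.0086528 mol
mol H = 2 × 0.05567 g H₂O ÷ 18.015 g/mol = 0.0061804 mol
mol N = 2 × 0.05194 g N₂ ÷ 28.014 g/mol = 0.0037081 mol
mass O = 0.2412 − (0.10393 + 0.0062298 + 0.051940) = 0.079102 g → mol O = 0.079102 ÷ 15.999 = 0.0049442 mol
Divide by the smallest (0.0037081 mol): C 2.333, H 1.667, N 1.000, O 1.333
Multiplying each by 3 gives whole numbers: C 7.00, H 5.00, N 3.00, O 4.00

C7H5N3O4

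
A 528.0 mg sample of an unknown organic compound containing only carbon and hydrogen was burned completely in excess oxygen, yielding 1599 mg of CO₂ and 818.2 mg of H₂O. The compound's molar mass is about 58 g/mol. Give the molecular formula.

mol C = 1.599 g CO₂ ÷ 44.009 g/mol = 0.036333 mol
mol H = 2 × 0.8182 g H₂O ÷ 18.015 g/mol = 0.090835 mol
Divide by the smallest (0.036333 mol): C 1.000, H 2.500
Multiplying each by 2 gives whole numbers: C 2.00, H 5.00
Empirical formula: C2H5
Empirical-formula mass = 29.06 g/mol; 58 ÷ 29.06 ≈ 2, so the molecular formula is C4H10.

C4H10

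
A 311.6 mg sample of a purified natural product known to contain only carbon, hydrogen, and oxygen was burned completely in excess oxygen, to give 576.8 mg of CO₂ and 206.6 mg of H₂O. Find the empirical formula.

C8H14O5

mol C = 0.5768 g CO₂ ÷ 44.009 g/mol = 0.013106 mol
mol H = 2 × 0.2066 g H₂O ÷ 18.015 g/mol = 0.022936 mol
mass O = 0.3116 − (0.15742 + 0.023120) = 0.13106 g → mol O = 0.13106 ÷ 15.999 = 0.0081917 mol
Divide by the smallest (0.0081917 mol): C 1.600, H 2.800, O 1.000
Multiplying each by 5 gives whole numbers: C 8.00, H 14.00, O 5.00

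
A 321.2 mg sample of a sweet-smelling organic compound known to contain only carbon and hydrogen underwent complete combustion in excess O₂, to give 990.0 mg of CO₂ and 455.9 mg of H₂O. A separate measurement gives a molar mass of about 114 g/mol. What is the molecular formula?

mol C = 0.9900 g CO₂ ÷ 44.009 g/mol = 0.022495 mol
mol H = 2 × 0.4559 g H₂O ÷ 18.015 g/mol = 0.050613 mol
Divide by the smallest (0.022495 mol): C 1.000, H 2.250
Multiplying each by 4 gives whole numbers: C 4.00, H 9.00
Empirical formula: C4H9
Empirical-formula mass = 57.12 g/mol; 114 ÷ 57.12 ≈ 2, so the molecular formula is C8H18.

C8H18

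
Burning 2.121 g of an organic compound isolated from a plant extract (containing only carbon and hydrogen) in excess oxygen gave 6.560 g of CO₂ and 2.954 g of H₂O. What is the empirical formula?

mol C = 6.560 g CO₂ ÷ 44.009 g/mol = 0.14906 mol
mol H = 2 × 2.954 g H₂O ÷ 18.015 g/mol = 0.32795 mol
Divide by the smallest (0.14906 mol): C 1.000, H 2.200
Multiplying each by 5 gives whole numbers: C 5.00, H 11.00

C5H11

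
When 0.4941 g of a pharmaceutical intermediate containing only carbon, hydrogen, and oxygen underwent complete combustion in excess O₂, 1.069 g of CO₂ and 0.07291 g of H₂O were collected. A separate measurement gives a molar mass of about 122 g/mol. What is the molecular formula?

mol C = 1.069 g CO₂ ÷ 44.009 g/mol = 0.024290 mol
mol H = 2 × 0.07291 g H₂O ÷ 18.015 g/mol = 0.0080944 mol
mass O = 0.4941 − (0.29175 + 0.0081591) = 0.19419 g → mol O = 0.19419 ÷ 15.999 = 0.012137 mol
Divide by the smallest (0.0080944 mol): C 3.001, H 1.000, O 1.499
Multiplying each by 2 gives whole numbers: C 6.00, H 2.00, O 3.00
Empirical formula: C6H2O3
Empirical-formula mass = 122.08 g/mol; 122 ÷ 122.08 ≈ 1, so the molecular formula is C6H2O3.

C6H2O3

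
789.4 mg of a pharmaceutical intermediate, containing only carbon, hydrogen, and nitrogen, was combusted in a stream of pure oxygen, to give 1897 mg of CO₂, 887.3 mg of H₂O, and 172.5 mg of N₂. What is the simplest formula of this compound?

mol C = 1.897 g CO₂ ÷ 44.009 g/mol = 0.043105 mol
mol H = 2 × 0.8873 g H₂O ÷ 18.015 g/mol = 0.098507 mol
mol N = 2 × 0.1725 g N₂ ÷ 28.014 g/mol = 0.012315 mol
Divide by the smallest (0.012315 mol): C 3.500, H 7.999, N 1.000
Multiplying each by 2 gives whole numbers: C 7.00, H 16.00, N 2.00

C7H16N2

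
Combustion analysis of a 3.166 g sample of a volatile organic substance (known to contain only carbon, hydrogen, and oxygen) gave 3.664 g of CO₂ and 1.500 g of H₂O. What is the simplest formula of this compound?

C2H4O3

mol C = 3.664 g CO₂ ÷ 44.009 g/mol = 0.083256 mol
mol H = 2 × 1.500 g H₂O ÷ 18.015 g/mol = 0.16653 mol
mass O = 3.166 − (0.99998 + 0.16786) = 1.9982 g → mol O = 1.9982 ÷ 15.999 = 0.12489 mol
Divide by the smallest (0.083256 mol): C 1.000, H 2.000, O 1.500
Multiplying each by 2 gives whole numbers: C 2.00, H 4.00, O 3.00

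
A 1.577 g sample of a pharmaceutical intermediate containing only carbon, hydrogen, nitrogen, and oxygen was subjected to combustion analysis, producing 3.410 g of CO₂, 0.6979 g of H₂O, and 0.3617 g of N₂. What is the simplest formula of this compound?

mol C = 3.410 g CO₂ ÷ 44.009 g/mol = 0.077484 mol
mol H = 2 × 0.6979 g H₂O ÷ 18.015 g/mol = 0.077480 mol
mol N = 2 × 0.3617 g N₂ ÷ 28.014 g/mol = 0.025823 mol
mass O = 1.577 − (0.93066 + 0.078100 + 0.36170) = 0.20654 g → mol O = 0.20654 ÷ 15.999 = 0.012909 mol
Divide by the smallest (0.012909 mol): C 6.002, H 6.002, N 2.000, O 1.000

C6H6N2O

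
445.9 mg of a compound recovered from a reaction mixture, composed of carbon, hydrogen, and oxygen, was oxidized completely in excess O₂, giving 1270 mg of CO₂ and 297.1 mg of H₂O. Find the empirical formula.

mol C = 1.270 g CO₂ ÷ 44.009 g/mol = 0.028858 mol
mol H = 2 × 0.2971 g H₂O ÷ 18.015 g/mol = 0.032984 mol
mass O = 0.4459 − (0.34661 + 0.033247) = 0.066042 g → mol O = 0.066042 ÷ 15.999 = 0.0041279 mol
Divide by the smallest (0.0041279 mol): C 6.991, H 7.990, O 1.000

C7H8O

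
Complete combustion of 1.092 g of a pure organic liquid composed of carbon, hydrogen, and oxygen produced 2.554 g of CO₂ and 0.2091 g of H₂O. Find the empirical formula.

C5H2O2

mol C = 2.554 g CO₂ ÷ 44.009 g/mol = 0.058034 mol
mol H = 2 × 0.2091 g H₂O ÷ 18.015 g/mol = 0.023214 mol
mass O = 1.092 − (0.69704 + 0.023400) = 0.37156 g → mol O = 0.37156 ÷ 15.999 = 0.023224 mol
Divide by the smallest (0.023214 mol): C 2.500, H 1.000, O 1.000
Multiplying each by 2 gives whole numbers: C 5.00, H 2.00, O 2.00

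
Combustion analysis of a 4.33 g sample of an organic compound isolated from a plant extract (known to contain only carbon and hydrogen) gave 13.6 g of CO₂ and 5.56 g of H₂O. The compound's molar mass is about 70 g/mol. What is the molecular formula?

C5H10

mol C = 13.6 g CO₂ ÷ 44.009 g/mol = 0.3090 mol
mol H = 2 × 5.56 g H₂O ÷ 18.015 g/mol = 0.6173 mol
Divide by the smallest (0.3090 mol): C 1.000, H 1.997
Empirical formula: CH2
Empirical-formula mass = 14.03 g/mol; 70 ÷ 14.03 ≈ 5, so the molecular formula is C5H10.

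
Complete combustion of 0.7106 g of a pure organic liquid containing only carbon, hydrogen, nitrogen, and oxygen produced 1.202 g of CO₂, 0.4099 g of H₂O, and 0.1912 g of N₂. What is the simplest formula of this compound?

mol C = 1.202 g CO₂ ÷ 44.009 g/mol = 0.027313 mol
mol H = 2 × 0.4099 g H₂O ÷ 18.015 g/mol = 0.045507 mol
mol N = 2 × 0.1912 g N₂ ÷ 28.014 g/mol = 0.013650 mol
mass O = 0.7106 − (0.32805 + 0.045871 + 0.19120) = 0.14548 g → mol O = 0.14548 ÷ 15.999 = 0.0090929 mol
Divide by the smallest (0.0090929 mol): C 3.004, H 5.005, N 1.501, O 1.000
Multiplying each by 2 gives whole numbers: C 6.01, H 10.01, N 3.00, O 2.00

C6H10N3O2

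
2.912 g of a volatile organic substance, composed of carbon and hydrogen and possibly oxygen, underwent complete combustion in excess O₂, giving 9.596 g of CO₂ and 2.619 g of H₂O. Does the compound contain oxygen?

mol C = 9.596 g CO₂ ÷ 44.009 g/mol = 0.21805 mol
mol H = 2 × 2.619 g H₂O ÷ 18.015 g/mol = 0.29076 mol
C and H together account for 2.9120 g — essentially the entire 2.912 g sample — so the compound contains no oxygen.

no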